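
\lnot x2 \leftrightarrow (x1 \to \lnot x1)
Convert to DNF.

\lnot x2 \leftrightarrow (x1 \to \lnot x1)
≡ (\lnot x2 \to (x1 \to \lnot x1)) \land ((x1 \to \lnot x1) \to \lnot x2)   [eliminate \leftrightarrow]
≡ (\lnot \lnot x2 \lor (x1 \to \lnot x1)) \land ((x1 \to \lnot x1) \to \lnot x2)   [eliminate \to]
≡ (\lnot \lnot x2 \lor \lnot x1 \lor \lnot x1) \land ((x1 \to \lnot x1) \to \lnot x2)   [eliminate \to]
≡ (\lnot \lnot x2 \lor \lnot x1 \lor \lnot x1) \land (\lnot (x1 \to \lnot x1) \lor \lnot x2)   [eliminate \to]
≡ (\lnot \lnot x2 \lor \lnot x1 \lor \lnot x1) \land (\lnot (\lnot x1 \lor \lnot x1) \lor \lnot x2)   [eliminate \to]
≡ (x2 \lor \lnot x1 \lor \lnot x1) \land (\lnot (\lnot x1 \lor \lnot x1) \lor \lnot x2)   [double negation]
≡ (x2 \lor \lnot x1 \lor \lnot x1) \land ((\lnot \lnot x1 \land \lnot \lnot x1) \lor \lnot x2)   [De Morgan]
≡ (x2 \lor \lnot x1 \lor \lnot x1) \land ((x1 \land \lnot \lnot x1) \lor \lnot x2)   [double negation]
≡ (x2 \lor \lnot x1 \lor \lnot x1) \land ((x1 \land x1) \lor \lnot x2)   [double negation]
≡ (x2 \land x1 \land x1) \lor (x2 \land \lnot x2) \lor (\lnot x1 \land x1 \land x1) \lor (\lnot x1 \land \lnot x2) \lor (\lnot x1 \land x1 \land x1) \lor (\lnot x1 \land \lnot x2)   [distribute \land over \lor]
≡ (x2 \land x1) \lor (\lnot x1 \land \lnot x2)   [simplify]

(x2 \land x1) \lor (\lnot x1 \land \lnot x2)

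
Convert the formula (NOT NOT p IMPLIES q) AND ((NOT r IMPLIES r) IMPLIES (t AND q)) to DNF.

(NOT p AND NOT r) OR (q AND NOT r) OR (q AND t)

(NOT NOT p IMPLIES q) AND ((NOT r IMPLIES r) IMPLIES (t AND q))
≡ (NOT NOT NOT p OR q) AND ((NOT r IMPLIES r) IMPLIES (t AND q))   — eliminate IMPLIES
≡ (NOT NOT NOT p OR q) AND (NOT (NOT r IMPLIES r) OR (t AND q))   — eliminate IMPLIES
≡ (NOT NOT NOT p OR q) AND (NOT (NOT NOT r OR r) OR (t AND q))   — eliminate IMPLIES
≡ (NOT p OR q) AND (NOT (NOT NOT r OR r) OR (t AND q))   — double negation
≡ (NOT p OR q) AND ((NOT NOT NOT r AND NOT r) OR (t AND q))   — De Morgan
≡ (NOT p OR q) AND ((NOT r AND NOT r) OR (t AND q))   — double negation
≡ (NOT p AND NOT r AND NOT r) OR (NOT p AND t AND q) OR (q AND NOT r AND NOT r) OR (q AND t AND q)   — distribute AND over OR
≡ (NOT p AND NOT r) OR (q AND NOT r) OR (q AND t)   — simplify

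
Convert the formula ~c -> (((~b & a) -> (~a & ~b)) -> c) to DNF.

c | (~b & a)

~c -> (((~b & a) -> (~a & ~b)) -> c)
⇔ ~~c | (((~b & a) -> (~a & ~b)) -> c)
⇔ ~~c | ~((~b & a) -> (~a & ~b)) | c
⇔ ~~c | ~(~(~b & a) | (~a & ~b)) | c
⇔ c | ~(~(~b & a) | (~a & ~b)) | c
⇔ c | (~~(~b & a) & ~(~a & ~b)) | c
⇔ c | (~b & a & ~(~a & ~b)) | c
⇔ c | (~b & a & (~~a | ~~b)) | c
⇔ c | (~b & a & (a | ~~b)) | c
⇔ c | (~b & a & (a | b)) | c
⇔ c | (~b & a & a) | (~b & a & b) | c
⇔ c | (~b & a)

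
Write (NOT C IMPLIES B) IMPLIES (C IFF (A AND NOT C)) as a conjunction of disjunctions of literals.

(NOT C IMPLIES B) IMPLIES (C IFF (A AND NOT C))
≡ NOT (NOT C IMPLIES B) OR (C IFF (A AND NOT C))   (eliminate IMPLIES)
≡ NOT (NOT NOT C OR B) OR (C IFF (A AND NOT C))   (eliminate IMPLIES)
≡ NOT (NOT NOT C OR B) OR ((C IMPLIES (A AND NOT C)) AND ((A AND NOT C) IMPLIES C))   (eliminate IFF)
≡ NOT (NOT NOT C OR B) OR ((NOT C OR (A AND NOT C)) AND ((A AND NOT C) IMPLIES C))   (eliminate IMPLIES)
≡ NOT (NOT NOT C OR B) OR ((NOT C OR (A AND NOT C)) AND (NOT (A AND NOT C) OR C))   (eliminate IMPLIES)
≡ (NOT NOT NOT C AND NOT B) OR ((NOT C OR (A AND NOT C)) AND (NOT (A AND NOT C) OR C))   (De Morgan)
≡ (NOT C AND NOT B) OR ((NOT C OR (A AND NOT C)) AND (NOT (A AND NOT C) OR C))   (double negation)
≡ (NOT C AND NOT B) OR ((NOT C OR (A AND NOT C)) AND (NOT A OR NOT NOT C OR C))   (De Morgan)
≡ (NOT C AND NOT B) OR ((NOT C OR (A AND NOT C)) AND (NOT A OR C OR C))   (double negation)
≡ (NOT C OR NOT C OR A) AND (NOT C OR NOT C OR NOT C) AND (NOT C OR NOT A OR C OR C) AND (NOT B OR NOT C OR A) AND (NOT B OR NOT C OR NOT C) AND (NOT B OR NOT A OR C OR C)   (distribute OR over AND)
≡ NOT C AND (NOT B OR NOT A OR C)   (simplify)

NOT C AND (NOT B OR NOT A OR C)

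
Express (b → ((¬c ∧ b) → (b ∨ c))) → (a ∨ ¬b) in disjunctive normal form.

a ∨ ¬b

(b → ((¬c ∧ b) → (b ∨ c))) → (a ∨ ¬b)
≡ ¬(b → ((¬c ∧ b) → (b ∨ c))) ∨ a ∨ ¬b   (eliminate →)
≡ ¬(¬b ∨ ((¬c ∧ b) → (b ∨ c))) ∨ a ∨ ¬b   (eliminate →)
≡ ¬(¬b ∨ ¬(¬c ∧ b) ∨ b ∨ c) ∨ a ∨ ¬b   (eliminate →)
≡ (¬¬b ∧ ¬¬(¬c ∧ b) ∧ ¬b ∧ ¬c) ∨ a ∨ ¬b   (De Morgan)
≡ (b ∧ ¬¬(¬c ∧ b) ∧ ¬b ∧ ¬c) ∨ a ∨ ¬b   (double negation)
≡ (b ∧ ¬c ∧ b ∧ ¬b ∧ ¬c) ∨ a ∨ ¬b   (double negation)
≡ a ∨ ¬b   (simplify)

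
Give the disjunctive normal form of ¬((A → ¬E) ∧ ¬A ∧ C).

¬((A → ¬E) ∧ ¬A ∧ C)
= ¬((¬A ∨ ¬E) ∧ ¬A ∧ C)   (eliminate →)
= ¬(¬A ∨ ¬E) ∨ ¬¬A ∨ ¬C   (De Morgan)
= (¬¬A ∧ ¬¬E) ∨ ¬¬A ∨ ¬C   (De Morgan)
= (A ∧ ¬¬E) ∨ ¬¬A ∨ ¬C   (double negation)
= (A ∧ E) ∨ ¬¬A ∨ ¬C   (double negation)
= (A ∧ E) ∨ A ∨ ¬C   (double negation)
= A ∨ ¬C   (simplify)

A ∨ ¬C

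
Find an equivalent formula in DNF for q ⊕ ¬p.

q ⊕ ¬p
⇔ (q ∧ ¬¬p) ∨ (¬q ∧ ¬p)
⇔ (q ∧ p) ∨ (¬q ∧ ¬p)

(q ∧ p) ∨ (¬q ∧ ¬p)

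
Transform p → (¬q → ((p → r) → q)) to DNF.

p → (¬q → ((p → r) → q))
≡ ¬p ∨ (¬q → ((p → r) → q))   (eliminate →)
≡ ¬p ∨ ¬¬q ∨ ((p → r) → q)   (eliminate →)
≡ ¬p ∨ ¬¬q ∨ ¬(p → r) ∨ q   (eliminate →)
≡ ¬p ∨ ¬¬q ∨ ¬(¬p ∨ r) ∨ q   (eliminate →)
≡ ¬p ∨ q ∨ ¬(¬p ∨ r) ∨ q   (double negation)
≡ ¬p ∨ q ∨ (¬¬p ∧ ¬r) ∨ q   (De Morgan)
≡ ¬p ∨ q ∨ (p ∧ ¬r) ∨ q   (double negation)
≡ ¬p ∨ q ∨ (p ∧ ¬r)   (simplify)

¬p ∨ q ∨ (p ∧ ¬r)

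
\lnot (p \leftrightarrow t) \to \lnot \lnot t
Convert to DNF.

\lnot (p \leftrightarrow t) \to \lnot \lnot t
≡ \lnot \lnot (p \leftrightarrow t) \lor \lnot \lnot t   (eliminate \to)
≡ \lnot \lnot ((p \to t) \land (t \to p)) \lor \lnot \lnot t   (eliminate \leftrightarrow)
≡ \lnot \lnot ((\lnot p \lor t) \land (t \to p)) \lor \lnot \lnot t   (eliminate \to)
≡ \lnot \lnot ((\lnot p \lor t) \land (\lnot t \lor p)) \lor \lnot \lnot t   (eliminate \to)
≡ ((\lnot p \lor t) \land (\lnot t \lor p)) \lor \lnot \lnot t   (double negation)
≡ ((\lnot p \lor t) \land (\lnot t \lor p)) \lor t   (double negation)
≡ (\lnot p \land \lnot t) \lor (\lnot p \land p) \lor (t \land \lnot t) \lor (t \land p) \lor t   (distribute \land over \lor)
≡ (\lnot p \land \lnot t) \lor t   (simplify)

(\lnot p \land \lnot t) \lor t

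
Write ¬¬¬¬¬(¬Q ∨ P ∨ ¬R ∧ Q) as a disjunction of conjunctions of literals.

Q ∧ ¬P ∧ R

¬¬¬¬¬(¬Q ∨ P ∨ ¬R ∧ Q)
≡ ¬¬¬(¬Q ∨ P ∨ ¬R ∧ Q)   — double negation
≡ ¬(¬Q ∨ P ∨ ¬R ∧ Q)   — double negation
≡ ¬¬Q ∧ ¬P ∧ ¬(¬R ∧ Q)   — De Morgan
≡ Q ∧ ¬P ∧ ¬(¬R ∧ Q)   — double negation
≡ Q ∧ ¬P ∧ (¬¬R ∨ ¬Q)   — De Morgan
≡ Q ∧ ¬P ∧ (R ∨ ¬Q)   — double negation
≡ Q ∧ ¬P ∧ R ∨ Q ∧ ¬P ∧ ¬Q   — distribute ∧ over ∨
≡ Q ∧ ¬P ∧ R   — simplify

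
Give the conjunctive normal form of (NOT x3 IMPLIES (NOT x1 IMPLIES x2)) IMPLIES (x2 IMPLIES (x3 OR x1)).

NOT x2 OR x3 OR x1

(NOT x3 IMPLIES (NOT x1 IMPLIES x2)) IMPLIES (x2 IMPLIES (x3 OR x1))
≡ NOT (NOT x3 IMPLIES (NOT x1 IMPLIES x2)) OR (x2 IMPLIES (x3 OR x1))
≡ NOT (NOT NOT x3 OR (NOT x1 IMPLIES x2)) OR (x2 IMPLIES (x3 OR x1))
≡ NOT (NOT NOT x3 OR NOT NOT x1 OR x2) OR (x2 IMPLIES (x3 OR x1))
≡ NOT (NOT NOT x3 OR NOT NOT x1 OR x2) OR NOT x2 OR x3 OR x1
≡ (NOT NOT NOT x3 AND NOT NOT NOT x1 AND NOT x2) OR NOT x2 OR x3 OR x1
≡ (NOT x3 AND NOT NOT NOT x1 AND NOT x2) OR NOT x2 OR x3 OR x1
≡ (NOT x3 AND NOT x1 AND NOT x2) OR NOT x2 OR x3 OR x1
≡ (NOT x3 OR NOT x2 OR x3 OR x1) AND (NOT x1 OR NOT x2 OR x3 OR x1) AND (NOT x2 OR NOT x2 OR x3 OR x1)
≡ NOT x2 OR x3 OR x1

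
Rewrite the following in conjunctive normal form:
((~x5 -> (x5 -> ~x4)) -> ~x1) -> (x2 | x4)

((~x5 -> (x5 -> ~x4)) -> ~x1) -> (x2 | x4)
⇔ ~((~x5 -> (x5 -> ~x4)) -> ~x1) | x2 | x4
⇔ ~(~(~x5 -> (x5 -> ~x4)) | ~x1) | x2 | x4
⇔ ~(~(~~x5 | (x5 -> ~x4)) | ~x1) | x2 | x4
⇔ ~(~(~~x5 | ~x5 | ~x4) | ~x1) | x2 | x4
⇔ (~~(~~x5 | ~x5 | ~x4) & ~~x1) | x2 | x4
⇔ ((~~x5 | ~x5 | ~x4) & ~~x1) | x2 | x4
⇔ ((x5 | ~x5 | ~x4) & ~~x1) | x2 | x4
⇔ ((x5 | ~x5 | ~x4) & x1) | x2 | x4
⇔ (x5 | ~x5 | ~x4 | x2 | x4) & (x1 | x2 | x4)
⇔ x1 | x2 | x4

x1 | x2 | x4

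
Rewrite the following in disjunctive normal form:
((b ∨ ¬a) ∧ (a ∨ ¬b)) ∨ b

(¬a ∧ ¬b) ∨ b

((b ∨ ¬a) ∧ (a ∨ ¬b)) ∨ b
⇔ (b ∧ a) ∨ (b ∧ ¬b) ∨ (¬a ∧ a) ∨ (¬a ∧ ¬b) ∨ b   [distribute ∧ over ∨]
⇔ (¬a ∧ ¬b) ∨ b   [simplify]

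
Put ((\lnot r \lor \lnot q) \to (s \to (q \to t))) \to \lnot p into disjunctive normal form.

((\lnot r \lor \lnot q) \to (s \to (q \to t))) \to \lnot p
= \lnot ((\lnot r \lor \lnot q) \to (s \to (q \to t))) \lor \lnot p   [eliminate \to]
= \lnot (\lnot (\lnot r \lor \lnot q) \lor (s \to (q \to t))) \lor \lnot p   [eliminate \to]
= \lnot (\lnot (\lnot r \lor \lnot q) \lor \lnot s \lor (q \to t)) \lor \lnot p   [eliminate \to]
= \lnot (\lnot (\lnot r \lor \lnot q) \lor \lnot s \lor \lnot q \lor t) \lor \lnot p   [eliminate \to]
= (\lnot \lnot (\lnot r \lor \lnot q) \land \lnot \lnot s \land \lnot \lnot q \land \lnot t) \lor \lnot p   [De Morgan]
= ((\lnot r \lor \lnot q) \land \lnot \lnot s \land \lnot \lnot q \land \lnot t) \lor \lnot p   [double negation]
= ((\lnot r \lor \lnot q) \land s \land \lnot \lnot q \land \lnot t) \lor \lnot p   [double negation]
= ((\lnot r \lor \lnot q) \land s \land q \land \lnot t) \lor \lnot p   [double negation]
= (\lnot r \land s \land q \land \lnot t) \lor (\lnot q \land s \land q \land \lnot t) \lor \lnot p   [distribute \land over \lor]
= (\lnot r \land s \land q \land \lnot t) \lor \lnot p   [simplify]

(\lnot r \land s \land q \land \lnot t) \lor \lnot p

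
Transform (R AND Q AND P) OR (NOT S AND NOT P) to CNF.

(R AND Q AND P) OR (NOT S AND NOT P)
≡ (R OR NOT S) AND (R OR NOT P) AND (Q OR NOT S) AND (Q OR NOT P) AND (P OR NOT S) AND (P OR NOT P)
≡ (R OR NOT S) AND (R OR NOT P) AND (Q OR NOT S) AND (Q OR NOT P) AND (P OR NOT S)

(R OR NOT S) AND (R OR NOT P) AND (Q OR NOT S) AND (Q OR NOT P) AND (P OR NOT S)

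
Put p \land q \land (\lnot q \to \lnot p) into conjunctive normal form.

p \land q

p \land q \land (\lnot q \to \lnot p)
≡ p \land q \land (\lnot \lnot q \lor \lnot p)
≡ p \land q \land (q \lor \lnot p)
≡ p \land q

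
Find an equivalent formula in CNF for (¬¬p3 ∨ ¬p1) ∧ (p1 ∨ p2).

(¬¬p3 ∨ ¬p1) ∧ (p1 ∨ p2)
≡ (p3 ∨ ¬p1) ∧ (p1 ∨ p2)   [double negation]

(p3 ∨ ¬p1) ∧ (p1 ∨ p2)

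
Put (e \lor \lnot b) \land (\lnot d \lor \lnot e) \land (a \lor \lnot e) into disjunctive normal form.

(e \lor \lnot b) \land (\lnot d \lor \lnot e) \land (a \lor \lnot e)
≡ (e \land \lnot d \land a) \lor (e \land \lnot d \land \lnot e) \lor (e \land \lnot e \land a) \lor (e \land \lnot e \land \lnot e) \lor (\lnot b \land \lnot d \land a) \lor (\lnot b \land \lnot d \land \lnot e) \lor (\lnot b \land \lnot e \land a) \lor (\lnot b \land \lnot e \land \lnot e)
≡ (e \land \lnot d \land a) \lor (\lnot b \land \lnot d \land a) \lor (\lnot b \land \lnot e)

(e \land \lnot d \land a) \lor (\lnot b \land \lnot d \land a) \lor (\lnot b \land \lnot e)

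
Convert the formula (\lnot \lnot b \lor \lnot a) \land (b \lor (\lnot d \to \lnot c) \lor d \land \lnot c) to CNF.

(\lnot \lnot b \lor \lnot a) \land (b \lor (\lnot d \to \lnot c) \lor d \land \lnot c)
≡ (\lnot \lnot b \lor \lnot a) \land (b \lor \lnot \lnot d \lor \lnot c \lor d \land \lnot c)   [eliminate \to]
≡ (b \lor \lnot a) \land (b \lor \lnot \lnot d \lor \lnot c \lor d \land \lnot c)   [double negation]
≡ (b \lor \lnot a) \land (b \lor d \lor \lnot c \lor d \land \lnot c)   [double negation]
≡ (b \lor \lnot a) \land (b \lor d \lor \lnot c \lor d) \land (b \lor d \lor \lnot c \lor \lnot c)   [distribute \lor over \land]
≡ (b \lor \lnot a) \land (b \lor d \lor \lnot c)   [simplify]

(b \lor \lnot a) \land (b \lor d \lor \lnot c)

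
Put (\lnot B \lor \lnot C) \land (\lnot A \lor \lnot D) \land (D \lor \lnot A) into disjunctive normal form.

\lnot B \land \lnot A \lor \lnot C \land \lnot A

(\lnot B \lor \lnot C) \land (\lnot A \lor \lnot D) \land (D \lor \lnot A)
≡ \lnot B \land \lnot A \land D \lor \lnot B \land \lnot A \land \lnot A \lor \lnot B \land \lnot D \land D \lor \lnot B \land \lnot D \land \lnot A \lor \lnot C \land \lnot A \land D \lor \lnot C \land \lnot A \land \lnot A \lor \lnot C \land \lnot D \land D \lor \lnot C \land \lnot D \land \lnot A   — distribute \land over \lor
≡ \lnot B \land \lnot A \lor \lnot C \land \lnot A   — simplify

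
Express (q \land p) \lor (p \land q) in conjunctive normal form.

(q \land p) \lor (p \land q)
⇔ (q \lor p) \land (q \lor q) \land (p \lor p) \land (p \lor q)   [distribute \lor over \land]
⇔ q \land p   [simplify]

q \land p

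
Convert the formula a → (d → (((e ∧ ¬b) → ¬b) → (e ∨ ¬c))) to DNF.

¬a ∨ ¬d ∨ e ∨ ¬c

a → (d → (((e ∧ ¬b) → ¬b) → (e ∨ ¬c)))
⇔ ¬a ∨ (d → (((e ∧ ¬b) → ¬b) → (e ∨ ¬c)))   (eliminate →)
⇔ ¬a ∨ ¬d ∨ (((e ∧ ¬b) → ¬b) → (e ∨ ¬c))   (eliminate →)
⇔ ¬a ∨ ¬d ∨ ¬((e ∧ ¬b) → ¬b) ∨ e ∨ ¬c   (eliminate →)
⇔ ¬a ∨ ¬d ∨ ¬(¬(e ∧ ¬b) ∨ ¬b) ∨ e ∨ ¬c   (eliminate →)
⇔ ¬a ∨ ¬d ∨ (¬¬(e ∧ ¬b) ∧ ¬¬b) ∨ e ∨ ¬c   (De Morgan)
⇔ ¬a ∨ ¬d ∨ (e ∧ ¬b ∧ ¬¬b) ∨ e ∨ ¬c   (double negation)
⇔ ¬a ∨ ¬d ∨ (e ∧ ¬b ∧ b) ∨ e ∨ ¬c   (double negation)
⇔ ¬a ∨ ¬d ∨ e ∨ ¬c   (simplify)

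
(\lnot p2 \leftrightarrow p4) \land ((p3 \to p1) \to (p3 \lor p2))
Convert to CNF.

(\lnot p2 \leftrightarrow p4) \land ((p3 \to p1) \to (p3 \lor p2))
≡ (\lnot p2 \to p4) \land (p4 \to \lnot p2) \land ((p3 \to p1) \to (p3 \lor p2))
≡ (\lnot \lnot p2 \lor p4) \land (p4 \to \lnot p2) \land ((p3 \to p1) \to (p3 \lor p2))
≡ (\lnot \lnot p2 \lor p4) \land (\lnot p4 \lor \lnot p2) \land ((p3 \to p1) \to (p3 \lor p2))
≡ (\lnot \lnot p2 \lor p4) \land (\lnot p4 \lor \lnot p2) \land (\lnot (p3 \to p1) \lor p3 \lor p2)
≡ (\lnot \lnot p2 \lor p4) \land (\lnot p4 \lor \lnot p2) \land (\lnot (\lnot p3 \lor p1) \lor p3 \lor p2)
≡ (p2 \lor p4) \land (\lnot p4 \lor \lnot p2) \land (\lnot (\lnot p3 \lor p1) \lor p3 \lor p2)
≡ (p2 \lor p4) \land (\lnot p4 \lor \lnot p2) \land ((\lnot \lnot p3 \land \lnot p1) \lor p3 \lor p2)
≡ (p2 \lor p4) \land (\lnot p4 \lor \lnot p2) \land ((p3 \land \lnot p1) \lor p3 \lor p2)
≡ (p2 \lor p4) \land (\lnot p4 \lor \lnot p2) \land (p3 \lor p3 \lor p2) \land (\lnot p1 \lor p3 \lor p2)
≡ (p2 \lor p4) \land (\lnot p4 \lor \lnot p2) \land (p3 \lor p2)

(p2 \lor p4) \land (\lnot p4 \lor \lnot p2) \land (p3 \lor p2)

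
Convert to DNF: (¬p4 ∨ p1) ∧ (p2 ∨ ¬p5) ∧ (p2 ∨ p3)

(¬p4 ∧ p2) ∨ (¬p4 ∧ ¬p5 ∧ p3) ∨ (p1 ∧ p2) ∨ (p1 ∧ ¬p5 ∧ p3)

(¬p4 ∨ p1) ∧ (p2 ∨ ¬p5) ∧ (p2 ∨ p3)
≡ (¬p4 ∧ p2 ∧ p2) ∨ (¬p4 ∧ p2 ∧ p3) ∨ (¬p4 ∧ ¬p5 ∧ p2) ∨ (¬p4 ∧ ¬p5 ∧ p3) ∨ (p1 ∧ p2 ∧ p2) ∨ (p1 ∧ p2 ∧ p3) ∨ (p1 ∧ ¬p5 ∧ p2) ∨ (p1 ∧ ¬p5 ∧ p3)   [distribute ∧ over ∨]
≡ (¬p4 ∧ p2) ∨ (¬p4 ∧ ¬p5 ∧ p3) ∨ (p1 ∧ p2) ∨ (p1 ∧ ¬p5 ∧ p3)   [simplify]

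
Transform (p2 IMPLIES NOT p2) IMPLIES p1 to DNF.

p2 OR p1

(p2 IMPLIES NOT p2) IMPLIES p1
≡ NOT (p2 IMPLIES NOT p2) OR p1   [eliminate IMPLIES]
≡ NOT (NOT p2 OR NOT p2) OR p1   [eliminate IMPLIES]
≡ (NOT NOT p2 AND NOT NOT p2) OR p1   [De Morgan]
≡ (p2 AND NOT NOT p2) OR p1   [double negation]
≡ (p2 AND p2) OR p1   [double negation]
≡ p2 OR p1   [simplify]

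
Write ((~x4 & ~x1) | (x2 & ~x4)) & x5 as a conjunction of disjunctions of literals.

((~x4 & ~x1) | (x2 & ~x4)) & x5
≡ (~x4 | x2) & (~x4 | ~x4) & (~x1 | x2) & (~x1 | ~x4) & x5   (distribute | over &)
≡ ~x4 & (~x1 | x2) & x5   (simplify)

~x4 & (~x1 | x2) & x5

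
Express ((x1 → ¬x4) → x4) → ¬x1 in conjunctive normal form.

((x1 → ¬x4) → x4) → ¬x1
≡ ¬((x1 → ¬x4) → x4) ∨ ¬x1   [eliminate →]
≡ ¬(¬(x1 → ¬x4) ∨ x4) ∨ ¬x1   [eliminate →]
≡ ¬(¬(¬x1 ∨ ¬x4) ∨ x4) ∨ ¬x1   [eliminate →]
≡ (¬¬(¬x1 ∨ ¬x4) ∧ ¬x4) ∨ ¬x1   [De Morgan]
≡ ((¬x1 ∨ ¬x4) ∧ ¬x4) ∨ ¬x1   [double negation]
≡ (¬x1 ∨ ¬x4 ∨ ¬x1) ∧ (¬x4 ∨ ¬x1)   [distribute ∨ over ∧]
≡ ¬x1 ∨ ¬x4   [simplify]

¬x1 ∨ ¬x4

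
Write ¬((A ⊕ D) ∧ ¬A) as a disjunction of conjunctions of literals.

¬((A ⊕ D) ∧ ¬A)
= ¬(((A ∧ ¬D) ∨ (¬A ∧ D)) ∧ ¬A)   [expand ⊕]
= ¬((A ∧ ¬D) ∨ (¬A ∧ D)) ∨ ¬¬A   [De Morgan]
= (¬(A ∧ ¬D) ∧ ¬(¬A ∧ D)) ∨ ¬¬A   [De Morgan]
= ((¬A ∨ ¬¬D) ∧ ¬(¬A ∧ D)) ∨ ¬¬A   [De Morgan]
= ((¬A ∨ D) ∧ ¬(¬A ∧ D)) ∨ ¬¬A   [double negation]
= ((¬A ∨ D) ∧ (¬¬A ∨ ¬D)) ∨ ¬¬A   [De Morgan]
= ((¬A ∨ D) ∧ (A ∨ ¬D)) ∨ ¬¬A   [double negation]
= ((¬A ∨ D) ∧ (A ∨ ¬D)) ∨ A   [double negation]
= (¬A ∧ A) ∨ (¬A ∧ ¬D) ∨ (D ∧ A) ∨ (D ∧ ¬D) ∨ A   [distribute ∧ over ∨]
= (¬A ∧ ¬D) ∨ A   [simplify]

(¬A ∧ ¬D) ∨ A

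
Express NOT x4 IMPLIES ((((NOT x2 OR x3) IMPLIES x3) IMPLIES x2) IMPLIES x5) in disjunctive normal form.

NOT x4 IMPLIES ((((NOT x2 OR x3) IMPLIES x3) IMPLIES x2) IMPLIES x5)
≡ NOT NOT x4 OR ((((NOT x2 OR x3) IMPLIES x3) IMPLIES x2) IMPLIES x5)
≡ NOT NOT x4 OR NOT (((NOT x2 OR x3) IMPLIES x3) IMPLIES x2) OR x5
≡ NOT NOT x4 OR NOT (NOT ((NOT x2 OR x3) IMPLIES x3) OR x2) OR x5
≡ NOT NOT x4 OR NOT (NOT (NOT (NOT x2 OR x3) OR x3) OR x2) OR x5
≡ x4 OR NOT (NOT (NOT (NOT x2 OR x3) OR x3) OR x2) OR x5
≡ x4 OR (NOT NOT (NOT (NOT x2 OR x3) OR x3) AND NOT x2) OR x5
≡ x4 OR ((NOT (NOT x2 OR x3) OR x3) AND NOT x2) OR x5
≡ x4 OR (((NOT NOT x2 AND NOT x3) OR x3) AND NOT x2) OR x5
≡ x4 OR (((x2 AND NOT x3) OR x3) AND NOT x2) OR x5
≡ x4 OR (x2 AND NOT x3 AND NOT x2) OR (x3 AND NOT x2) OR x5
≡ x4 OR (x3 AND NOT x2) OR x5

x4 OR (x3 AND NOT x2) OR x5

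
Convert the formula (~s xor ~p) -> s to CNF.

s | ~p

(~s xor ~p) -> s
⇔ ~(~s xor ~p) | s   (eliminate ->)
⇔ ~((~s | ~p) & ~(~s & ~p)) | s   (expand xor)
⇔ ~(~s | ~p) | ~~(~s & ~p) | s   (De Morgan)
⇔ (~~s & ~~p) | ~~(~s & ~p) | s   (De Morgan)
⇔ (s & ~~p) | ~~(~s & ~p) | s   (double negation)
⇔ (s & p) | ~~(~s & ~p) | s   (double negation)
⇔ (s & p) | (~s & ~p) | s   (double negation)
⇔ (s | ~s | s) & (s | ~p | s) & (p | ~s | s) & (p | ~p | s)   (distribute | over &)
⇔ s | ~p   (simplify)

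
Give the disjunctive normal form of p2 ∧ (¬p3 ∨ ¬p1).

p2 ∧ ¬p3 ∨ p2 ∧ ¬p1

p2 ∧ (¬p3 ∨ ¬p1)
⇔ p2 ∧ ¬p3 ∨ p2 ∧ ¬p1   — distribute ∧ over ∨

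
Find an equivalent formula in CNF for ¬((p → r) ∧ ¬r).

¬((p → r) ∧ ¬r)
⇔ ¬((¬p ∨ r) ∧ ¬r)   [eliminate →]
⇔ ¬(¬p ∨ r) ∨ ¬¬r   [De Morgan]
⇔ (¬¬p ∧ ¬r) ∨ ¬¬r   [De Morgan]
⇔ (p ∧ ¬r) ∨ ¬¬r   [double negation]
⇔ (p ∧ ¬r) ∨ r   [double negation]
⇔ (p ∨ r) ∧ (¬r ∨ r)   [distribute ∨ over ∧]
⇔ p ∨ r   [simplify]

p ∨ r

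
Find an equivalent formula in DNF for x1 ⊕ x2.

x1 ⊕ x2
≡ (x1 ∧ ¬x2) ∨ (¬x1 ∧ x2)

(x1 ∧ ¬x2) ∨ (¬x1 ∧ x2)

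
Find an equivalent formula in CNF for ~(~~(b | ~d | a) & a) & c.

~(~~(b | ~d | a) & a) & c
≡ (~~~(b | ~d | a) | ~a) & c
≡ (~(b | ~d | a) | ~a) & c
≡ ((~b & ~~d & ~a) | ~a) & c
≡ ((~b & d & ~a) | ~a) & c
≡ (~b | ~a) & (d | ~a) & (~a | ~a) & c
≡ ~a & c

~a & c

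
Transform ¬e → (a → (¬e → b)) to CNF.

¬e → (a → (¬e → b))
≡ ¬¬e ∨ (a → (¬e → b))   (eliminate →)
≡ ¬¬e ∨ ¬a ∨ (¬e → b)   (eliminate →)
≡ ¬¬e ∨ ¬a ∨ ¬¬e ∨ b   (eliminate →)
≡ e ∨ ¬a ∨ ¬¬e ∨ b   (double negation)
≡ e ∨ ¬a ∨ e ∨ b   (double negation)
≡ e ∨ ¬a ∨ b   (simplify)

e ∨ ¬a ∨ b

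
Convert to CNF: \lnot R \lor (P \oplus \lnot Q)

(\lnot R \lor P \lor \lnot Q) \land (\lnot R \lor \lnot P \lor Q)

\lnot R \lor (P \oplus \lnot Q)
≡ \lnot R \lor ((P \lor \lnot Q) \land \lnot (P \land \lnot Q))   — expand \oplus
≡ \lnot R \lor ((P \lor \lnot Q) \land (\lnot P \lor \lnot \lnot Q))   — De Morgan
≡ \lnot R \lor ((P \lor \lnot Q) \land (\lnot P \lor Q))   — double negation
≡ (\lnot R \lor P \lor \lnot Q) \land (\lnot R \lor \lnot P \lor Q)   — distribute \lor over \land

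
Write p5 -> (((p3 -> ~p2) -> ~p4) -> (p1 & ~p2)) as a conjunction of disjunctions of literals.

(~p5 | ~p3 | ~p2) & (~p5 | p4 | p1) & (~p5 | p4 | ~p2)

p5 -> (((p3 -> ~p2) -> ~p4) -> (p1 & ~p2))
≡ ~p5 | (((p3 -> ~p2) -> ~p4) -> (p1 & ~p2))   [eliminate ->]
≡ ~p5 | ~((p3 -> ~p2) -> ~p4) | (p1 & ~p2)   [eliminate ->]
≡ ~p5 | ~(~(p3 -> ~p2) | ~p4) | (p1 & ~p2)   [eliminate ->]
≡ ~p5 | ~(~(~p3 | ~p2) | ~p4) | (p1 & ~p2)   [eliminate ->]
≡ ~p5 | (~~(~p3 | ~p2) & ~~p4) | (p1 & ~p2)   [De Morgan]
≡ ~p5 | ((~p3 | ~p2) & ~~p4) | (p1 & ~p2)   [double negation]
≡ ~p5 | ((~p3 | ~p2) & p4) | (p1 & ~p2)   [double negation]
≡ (~p5 | ~p3 | ~p2 | p1) & (~p5 | ~p3 | ~p2 | ~p2) & (~p5 | p4 | p1) & (~p5 | p4 | ~p2)   [distribute | over &]
≡ (~p5 | ~p3 | ~p2) & (~p5 | p4 | p1) & (~p5 | p4 | ~p2)   [simplify]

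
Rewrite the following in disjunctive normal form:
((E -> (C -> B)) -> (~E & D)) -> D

(~E & ~D) | (~C & E) | (~C & ~D) | (B & E) | (B & ~D) | D

((E -> (C -> B)) -> (~E & D)) -> D
⇔ ~((E -> (C -> B)) -> (~E & D)) | D   (eliminate ->)
⇔ ~(~(E -> (C -> B)) | (~E & D)) | D   (eliminate ->)
⇔ ~(~(~E | (C -> B)) | (~E & D)) | D   (eliminate ->)
⇔ ~(~(~E | ~C | B) | (~E & D)) | D   (eliminate ->)
⇔ (~~(~E | ~C | B) & ~(~E & D)) | D   (De Morgan)
⇔ ((~E | ~C | B) & ~(~E & D)) | D   (double negation)
⇔ ((~E | ~C | B) & (~~E | ~D)) | D   (De Morgan)
⇔ ((~E | ~C | B) & (E | ~D)) | D   (double negation)
⇔ (~E & E) | (~E & ~D) | (~C & E) | (~C & ~D) | (B & E) | (B & ~D) | D   (distribute & over |)
⇔ (~E & ~D) | (~C & E) | (~C & ~D) | (B & E) | (B & ~D) | D   (simplify)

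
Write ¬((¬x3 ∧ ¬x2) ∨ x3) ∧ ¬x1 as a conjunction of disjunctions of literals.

¬((¬x3 ∧ ¬x2) ∨ x3) ∧ ¬x1
⇔ ¬(¬x3 ∧ ¬x2) ∧ ¬x3 ∧ ¬x1
⇔ (¬¬x3 ∨ ¬¬x2) ∧ ¬x3 ∧ ¬x1
⇔ (x3 ∨ ¬¬x2) ∧ ¬x3 ∧ ¬x1
⇔ (x3 ∨ x2) ∧ ¬x3 ∧ ¬x1

(x3 ∨ x2) ∧ ¬x3 ∧ ¬x1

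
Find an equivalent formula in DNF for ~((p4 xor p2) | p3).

~((p4 xor p2) | p3)
= ~((p4 & ~p2) | (~p4 & p2) | p3)   — expand xor
= ~(p4 & ~p2) & ~(~p4 & p2) & ~p3   — De Morgan
= (~p4 | ~~p2) & ~(~p4 & p2) & ~p3   — De Morgan
= (~p4 | p2) & ~(~p4 & p2) & ~p3   — double negation
= (~p4 | p2) & (~~p4 | ~p2) & ~p3   — De Morgan
= (~p4 | p2) & (p4 | ~p2) & ~p3   — double negation
= (~p4 & p4 & ~p3) | (~p4 & ~p2 & ~p3) | (p2 & p4 & ~p3) | (p2 & ~p2 & ~p3)   — distribute & over |
= (~p4 & ~p2 & ~p3) | (p2 & p4 & ~p3)   — simplify

(~p4 & ~p2 & ~p3) | (p2 & p4 & ~p3)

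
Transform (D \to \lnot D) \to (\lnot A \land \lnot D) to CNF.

(D \to \lnot D) \to (\lnot A \land \lnot D)
⇔ \lnot (D \to \lnot D) \lor (\lnot A \land \lnot D)
⇔ \lnot (\lnot D \lor \lnot D) \lor (\lnot A \land \lnot D)
⇔ (\lnot \lnot D \land \lnot \lnot D) \lor (\lnot A \land \lnot D)
⇔ (D \land \lnot \lnot D) \lor (\lnot A \land \lnot D)
⇔ (D \land D) \lor (\lnot A \land \lnot D)
⇔ (D \lor \lnot A) \land (D \lor \lnot D) \land (D \lor \lnot A) \land (D \lor \lnot D)
⇔ D \lor \lnot A

D \lor \lnot A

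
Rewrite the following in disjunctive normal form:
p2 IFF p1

p2 IFF p1
= (p2 IMPLIES p1) AND (p1 IMPLIES p2)   [eliminate IFF]
= (NOT p2 OR p1) AND (p1 IMPLIES p2)   [eliminate IMPLIES]
= (NOT p2 OR p1) AND (NOT p1 OR p2)   [eliminate IMPLIES]
= (NOT p2 AND NOT p1) OR (NOT p2 AND p2) OR (p1 AND NOT p1) OR (p1 AND p2)   [distribute AND over OR]
= (NOT p2 AND NOT p1) OR (p1 AND p2)   [simplify]

(NOT p2 AND NOT p1) OR (p1 AND p2)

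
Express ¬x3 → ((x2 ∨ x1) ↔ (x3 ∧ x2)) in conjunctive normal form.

¬x3 → ((x2 ∨ x1) ↔ (x3 ∧ x2))
≡ ¬¬x3 ∨ ((x2 ∨ x1) ↔ (x3 ∧ x2))   — eliminate →
≡ ¬¬x3 ∨ (((x2 ∨ x1) → (x3 ∧ x2)) ∧ ((x3 ∧ x2) → (x2 ∨ x1)))   — eliminate ↔
≡ ¬¬x3 ∨ ((¬(x2 ∨ x1) ∨ (x3 ∧ x2)) ∧ ((x3 ∧ x2) → (x2 ∨ x1)))   — eliminate →
≡ ¬¬x3 ∨ ((¬(x2 ∨ x1) ∨ (x3 ∧ x2)) ∧ (¬(x3 ∧ x2) ∨ x2 ∨ x1))   — eliminate →
≡ x3 ∨ ((¬(x2 ∨ x1) ∨ (x3 ∧ x2)) ∧ (¬(x3 ∧ x2) ∨ x2 ∨ x1))   — double negation
≡ x3 ∨ (((¬x2 ∧ ¬x1) ∨ (x3 ∧ x2)) ∧ (¬(x3 ∧ x2) ∨ x2 ∨ x1))   — De Morgan
≡ x3 ∨ (((¬x2 ∧ ¬x1) ∨ (x3 ∧ x2)) ∧ (¬x3 ∨ ¬x2 ∨ x2 ∨ x1))   — De Morgan
≡ (x3 ∨ ¬x2 ∨ x3) ∧ (x3 ∨ ¬x2 ∨ x2) ∧ (x3 ∨ ¬x1 ∨ x3) ∧ (x3 ∨ ¬x1 ∨ x2) ∧ (x3 ∨ ¬x3 ∨ ¬x2 ∨ x2 ∨ x1)   — distribute ∨ over ∧
≡ (x3 ∨ ¬x2) ∧ (x3 ∨ ¬x1)   — simplify

(x3 ∨ ¬x2) ∧ (x3 ∨ ¬x1)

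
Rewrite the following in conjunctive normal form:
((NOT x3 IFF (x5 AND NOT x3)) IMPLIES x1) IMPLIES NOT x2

(x3 OR x5 OR NOT x2) AND (NOT x1 OR NOT x2)

((NOT x3 IFF (x5 AND NOT x3)) IMPLIES x1) IMPLIES NOT x2
≡ NOT ((NOT x3 IFF (x5 AND NOT x3)) IMPLIES x1) OR NOT x2   — eliminate IMPLIES
≡ NOT (NOT (NOT x3 IFF (x5 AND NOT x3)) OR x1) OR NOT x2   — eliminate IMPLIES
≡ NOT (NOT ((NOT x3 IMPLIES (x5 AND NOT x3)) AND ((x5 AND NOT x3) IMPLIES NOT x3)) OR x1) OR NOT x2   — eliminate IFF
≡ NOT (NOT ((NOT NOT x3 OR (x5 AND NOT x3)) AND ((x5 AND NOT x3) IMPLIES NOT x3)) OR x1) OR NOT x2   — eliminate IMPLIES
≡ NOT (NOT ((NOT NOT x3 OR (x5 AND NOT x3)) AND (NOT (x5 AND NOT x3) OR NOT x3)) OR x1) OR NOT x2   — eliminate IMPLIES
≡ (NOT NOT ((NOT NOT x3 OR (x5 AND NOT x3)) AND (NOT (x5 AND NOT x3) OR NOT x3)) AND NOT x1) OR NOT x2   — De Morgan
≡ ((NOT NOT x3 OR (x5 AND NOT x3)) AND (NOT (x5 AND NOT x3) OR NOT x3) AND NOT x1) OR NOT x2   — double negation
≡ ((x3 OR (x5 AND NOT x3)) AND (NOT (x5 AND NOT x3) OR NOT x3) AND NOT x1) OR NOT x2   — double negation
≡ ((x3 OR (x5 AND NOT x3)) AND (NOT x5 OR NOT NOT x3 OR NOT x3) AND NOT x1) OR NOT x2   — De Morgan
≡ ((x3 OR (x5 AND NOT x3)) AND (NOT x5 OR x3 OR NOT x3) AND NOT x1) OR NOT x2   — double negation
≡ (x3 OR x5 OR NOT x2) AND (x3 OR NOT x3 OR NOT x2) AND (NOT x5 OR x3 OR NOT x3 OR NOT x2) AND (NOT x1 OR NOT x2)   — distribute OR over AND
≡ (x3 OR x5 OR NOT x2) AND (NOT x1 OR NOT x2)   — simplify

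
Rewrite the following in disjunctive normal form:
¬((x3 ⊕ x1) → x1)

x3 ∧ ¬x1

¬((x3 ⊕ x1) → x1)
⇔ ¬(¬(x3 ⊕ x1) ∨ x1)   [eliminate →]
⇔ ¬(¬((x3 ∧ ¬x1) ∨ (¬x3 ∧ x1)) ∨ x1)   [expand ⊕]
⇔ ¬¬((x3 ∧ ¬x1) ∨ (¬x3 ∧ x1)) ∧ ¬x1   [De Morgan]
⇔ ((x3 ∧ ¬x1) ∨ (¬x3 ∧ x1)) ∧ ¬x1   [double negation]
⇔ (x3 ∧ ¬x1 ∧ ¬x1) ∨ (¬x3 ∧ x1 ∧ ¬x1)   [distribute ∧ over ∨]
⇔ x3 ∧ ¬x1   [simplify]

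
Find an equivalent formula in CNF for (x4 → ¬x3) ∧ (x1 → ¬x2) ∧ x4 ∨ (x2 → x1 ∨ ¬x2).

(¬x4 ∨ ¬x3 ∨ ¬x2 ∨ x1) ∧ (x4 ∨ ¬x2 ∨ x1)

(x4 → ¬x3) ∧ (x1 → ¬x2) ∧ x4 ∨ (x2 → x1 ∨ ¬x2)
≡ (¬x4 ∨ ¬x3) ∧ (x1 → ¬x2) ∧ x4 ∨ (x2 → x1 ∨ ¬x2)   [eliminate →]
≡ (¬x4 ∨ ¬x3) ∧ (¬x1 ∨ ¬x2) ∧ x4 ∨ (x2 → x1 ∨ ¬x2)   [eliminate →]
≡ (¬x4 ∨ ¬x3) ∧ (¬x1 ∨ ¬x2) ∧ x4 ∨ ¬x2 ∨ x1 ∨ ¬x2   [eliminate →]
≡ (¬x4 ∨ ¬x3 ∨ ¬x2 ∨ x1 ∨ ¬x2) ∧ (¬x1 ∨ ¬x2 ∨ ¬x2 ∨ x1 ∨ ¬x2) ∧ (x4 ∨ ¬x2 ∨ x1 ∨ ¬x2)   [distribute ∨ over ∧]
≡ (¬x4 ∨ ¬x3 ∨ ¬x2 ∨ x1) ∧ (x4 ∨ ¬x2 ∨ x1)   [simplify]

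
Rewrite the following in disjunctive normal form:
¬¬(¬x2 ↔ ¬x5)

(x2 ∧ x5) ∨ (¬x5 ∧ ¬x2)

¬¬(¬x2 ↔ ¬x5)
≡ ¬¬((¬x2 → ¬x5) ∧ (¬x5 → ¬x2))   — eliminate ↔
≡ ¬¬((¬¬x2 ∨ ¬x5) ∧ (¬x5 → ¬x2))   — eliminate →
≡ ¬¬((¬¬x2 ∨ ¬x5) ∧ (¬¬x5 ∨ ¬x2))   — eliminate →
≡ (¬¬x2 ∨ ¬x5) ∧ (¬¬x5 ∨ ¬x2)   — double negation
≡ (x2 ∨ ¬x5) ∧ (¬¬x5 ∨ ¬x2)   — double negation
≡ (x2 ∨ ¬x5) ∧ (x5 ∨ ¬x2)   — double negation
≡ (x2 ∧ x5) ∨ (x2 ∧ ¬x2) ∨ (¬x5 ∧ x5) ∨ (¬x5 ∧ ¬x2)   — distribute ∧ over ∨
≡ (x2 ∧ x5) ∨ (¬x5 ∧ ¬x2)   — simplify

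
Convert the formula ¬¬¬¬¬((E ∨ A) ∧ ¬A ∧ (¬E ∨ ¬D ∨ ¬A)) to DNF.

¬¬¬¬¬((E ∨ A) ∧ ¬A ∧ (¬E ∨ ¬D ∨ ¬A))
≡ ¬¬¬((E ∨ A) ∧ ¬A ∧ (¬E ∨ ¬D ∨ ¬A))   (double negation)
≡ ¬((E ∨ A) ∧ ¬A ∧ (¬E ∨ ¬D ∨ ¬A))   (double negation)
≡ ¬(E ∨ A) ∨ ¬¬A ∨ ¬(¬E ∨ ¬D ∨ ¬A)   (De Morgan)
≡ ¬E ∧ ¬A ∨ ¬¬A ∨ ¬(¬E ∨ ¬D ∨ ¬A)   (De Morgan)
≡ ¬E ∧ ¬A ∨ A ∨ ¬(¬E ∨ ¬D ∨ ¬A)   (double negation)
≡ ¬E ∧ ¬A ∨ A ∨ ¬¬E ∧ ¬¬D ∧ ¬¬A   (De Morgan)
≡ ¬E ∧ ¬A ∨ A ∨ E ∧ ¬¬D ∧ ¬¬A   (double negation)
≡ ¬E ∧ ¬A ∨ A ∨ E ∧ D ∧ ¬¬A   (double negation)
≡ ¬E ∧ ¬A ∨ A ∨ E ∧ D ∧ A   (double negation)
≡ ¬E ∧ ¬A ∨ A   (simplify)

¬E ∧ ¬A ∨ A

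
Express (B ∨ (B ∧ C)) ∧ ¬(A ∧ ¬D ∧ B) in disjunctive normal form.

(B ∨ (B ∧ C)) ∧ ¬(A ∧ ¬D ∧ B)
≡ (B ∨ (B ∧ C)) ∧ (¬A ∨ ¬¬D ∨ ¬B)   (De Morgan)
≡ (B ∨ (B ∧ C)) ∧ (¬A ∨ D ∨ ¬B)   (double negation)
≡ (B ∧ ¬A) ∨ (B ∧ D) ∨ (B ∧ ¬B) ∨ (B ∧ C ∧ ¬A) ∨ (B ∧ C ∧ D) ∨ (B ∧ C ∧ ¬B)   (distribute ∧ over ∨)
≡ (B ∧ ¬A) ∨ (B ∧ D)   (simplify)

(B ∧ ¬A) ∨ (B ∧ D)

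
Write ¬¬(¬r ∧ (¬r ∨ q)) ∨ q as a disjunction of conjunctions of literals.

¬r ∨ q

¬¬(¬r ∧ (¬r ∨ q)) ∨ q
≡ ¬r ∧ (¬r ∨ q) ∨ q
≡ ¬r ∧ ¬r ∨ ¬r ∧ q ∨ q
≡ ¬r ∨ q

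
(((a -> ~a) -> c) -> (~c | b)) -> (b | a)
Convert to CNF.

a | c | b

(((a -> ~a) -> c) -> (~c | b)) -> (b | a)
≡ ~(((a -> ~a) -> c) -> (~c | b)) | b | a   — eliminate ->
≡ ~(~((a -> ~a) -> c) | ~c | b) | b | a   — eliminate ->
≡ ~(~(~(a -> ~a) | c) | ~c | b) | b | a   — eliminate ->
≡ ~(~(~(~a | ~a) | c) | ~c | b) | b | a   — eliminate ->
≡ (~~(~(~a | ~a) | c) & ~~c & ~b) | b | a   — De Morgan
≡ ((~(~a | ~a) | c) & ~~c & ~b) | b | a   — double negation
≡ (((~~a & ~~a) | c) & ~~c & ~b) | b | a   — De Morgan
≡ (((a & ~~a) | c) & ~~c & ~b) | b | a   — double negation
≡ (((a & a) | c) & ~~c & ~b) | b | a   — double negation
≡ (((a & a) | c) & c & ~b) | b | a   — double negation
≡ (a | c | b | a) & (a | c | b | a) & (c | b | a) & (~b | b | a)   — distribute | over &
≡ a | c | b   — simplify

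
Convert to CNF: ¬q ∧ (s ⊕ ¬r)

¬q ∧ (s ∨ ¬r) ∧ (¬s ∨ r)

¬q ∧ (s ⊕ ¬r)
⇔ ¬q ∧ (s ∨ ¬r) ∧ ¬(s ∧ ¬r)   [expand ⊕]
⇔ ¬q ∧ (s ∨ ¬r) ∧ (¬s ∨ ¬¬r)   [De Morgan]
⇔ ¬q ∧ (s ∨ ¬r) ∧ (¬s ∨ r)   [double negation]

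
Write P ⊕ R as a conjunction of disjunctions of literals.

P ⊕ R
≡ (P ∨ R) ∧ ¬(P ∧ R)   (expand ⊕)
≡ (P ∨ R) ∧ (¬P ∨ ¬R)   (De Morgan)

(P ∨ R) ∧ (¬P ∨ ¬R)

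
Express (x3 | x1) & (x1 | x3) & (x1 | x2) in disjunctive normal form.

(x3 | x1) & (x1 | x3) & (x1 | x2)
= (x3 & x1 & x1) | (x3 & x1 & x2) | (x3 & x3 & x1) | (x3 & x3 & x2) | (x1 & x1 & x1) | (x1 & x1 & x2) | (x1 & x3 & x1) | (x1 & x3 & x2)   [distribute & over |]
= (x3 & x2) | x1   [simplify]

(x3 & x2) | x1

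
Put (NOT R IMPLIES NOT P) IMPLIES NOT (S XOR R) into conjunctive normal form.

(NOT R IMPLIES NOT P) IMPLIES NOT (S XOR R)
≡ NOT (NOT R IMPLIES NOT P) OR NOT (S XOR R)   — eliminate IMPLIES
≡ NOT (NOT NOT R OR NOT P) OR NOT (S XOR R)   — eliminate IMPLIES
≡ NOT (NOT NOT R OR NOT P) OR NOT ((S OR R) AND NOT (S AND R))   — expand XOR
≡ (NOT NOT NOT R AND NOT NOT P) OR NOT ((S OR R) AND NOT (S AND R))   — De Morgan
≡ (NOT R AND NOT NOT P) OR NOT ((S OR R) AND NOT (S AND R))   — double negation
≡ (NOT R AND P) OR NOT ((S OR R) AND NOT (S AND R))   — double negation
≡ (NOT R AND P) OR NOT (S OR R) OR NOT NOT (S AND R)   — De Morgan
≡ (NOT R AND P) OR (NOT S AND NOT R) OR NOT NOT (S AND R)   — De Morgan
≡ (NOT R AND P) OR (NOT S AND NOT R) OR (S AND R)   — double negation
≡ (NOT R OR NOT S OR S) AND (NOT R OR NOT S OR R) AND (NOT R OR NOT R OR S) AND (NOT R OR NOT R OR R) AND (P OR NOT S OR S) AND (P OR NOT S OR R) AND (P OR NOT R OR S) AND (P OR NOT R OR R)   — distribute OR over AND
≡ (NOT R OR S) AND (P OR NOT S OR R)   — simplify

(NOT R OR S) AND (P OR NOT S OR R)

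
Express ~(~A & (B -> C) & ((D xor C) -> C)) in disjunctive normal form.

A | (B & ~C) | (D & ~C)

~(~A & (B -> C) & ((D xor C) -> C))
= ~(~A & (~B | C) & ((D xor C) -> C))   [eliminate ->]
= ~(~A & (~B | C) & (~(D xor C) | C))   [eliminate ->]
= ~(~A & (~B | C) & (~((D & ~C) | (~D & C)) | C))   [expand xor]
= ~~A | ~(~B | C) | ~(~((D & ~C) | (~D & C)) | C)   [De Morgan]
= A | ~(~B | C) | ~(~((D & ~C) | (~D & C)) | C)   [double negation]
= A | (~~B & ~C) | ~(~((D & ~C) | (~D & C)) | C)   [De Morgan]
= A | (B & ~C) | ~(~((D & ~C) | (~D & C)) | C)   [double negation]
= A | (B & ~C) | (~~((D & ~C) | (~D & C)) & ~C)   [De Morgan]
= A | (B & ~C) | (((D & ~C) | (~D & C)) & ~C)   [double negation]
= A | (B & ~C) | (D & ~C & ~C) | (~D & C & ~C)   [distribute & over |]
= A | (B & ~C) | (D & ~C)   [simplify]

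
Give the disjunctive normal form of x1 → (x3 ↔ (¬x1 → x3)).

¬x1 ∨ x3

x1 → (x3 ↔ (¬x1 → x3))
⇔ ¬x1 ∨ (x3 ↔ (¬x1 → x3))   (eliminate →)
⇔ ¬x1 ∨ ((x3 → (¬x1 → x3)) ∧ ((¬x1 → x3) → x3))   (eliminate ↔)
⇔ ¬x1 ∨ ((¬x3 ∨ (¬x1 → x3)) ∧ ((¬x1 → x3) → x3))   (eliminate →)
⇔ ¬x1 ∨ ((¬x3 ∨ ¬¬x1 ∨ x3) ∧ ((¬x1 → x3) → x3))   (eliminate →)
⇔ ¬x1 ∨ ((¬x3 ∨ ¬¬x1 ∨ x3) ∧ (¬(¬x1 → x3) ∨ x3))   (eliminate →)
⇔ ¬x1 ∨ ((¬x3 ∨ ¬¬x1 ∨ x3) ∧ (¬(¬¬x1 ∨ x3) ∨ x3))   (eliminate →)
⇔ ¬x1 ∨ ((¬x3 ∨ x1 ∨ x3) ∧ (¬(¬¬x1 ∨ x3) ∨ x3))   (double negation)
⇔ ¬x1 ∨ ((¬x3 ∨ x1 ∨ x3) ∧ ((¬¬¬x1 ∧ ¬x3) ∨ x3))   (De Morgan)
⇔ ¬x1 ∨ ((¬x3 ∨ x1 ∨ x3) ∧ ((¬x1 ∧ ¬x3) ∨ x3))   (double negation)
⇔ ¬x1 ∨ (¬x3 ∧ ¬x1 ∧ ¬x3) ∨ (¬x3 ∧ x3) ∨ (x1 ∧ ¬x1 ∧ ¬x3) ∨ (x1 ∧ x3) ∨ (x3 ∧ ¬x1 ∧ ¬x3) ∨ (x3 ∧ x3)   (distribute ∧ over ∨)
⇔ ¬x1 ∨ x3   (simplify)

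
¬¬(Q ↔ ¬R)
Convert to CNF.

(¬Q ∨ ¬R) ∧ (R ∨ Q)

¬¬(Q ↔ ¬R)
≡ ¬¬((Q → ¬R) ∧ (¬R → Q))   (eliminate ↔)
≡ ¬¬((¬Q ∨ ¬R) ∧ (¬R → Q))   (eliminate →)
≡ ¬¬((¬Q ∨ ¬R) ∧ (¬¬R ∨ Q))   (eliminate →)
≡ (¬Q ∨ ¬R) ∧ (¬¬R ∨ Q)   (double negation)
≡ (¬Q ∨ ¬R) ∧ (R ∨ Q)   (double negation)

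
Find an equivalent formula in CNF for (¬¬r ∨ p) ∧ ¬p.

(¬¬r ∨ p) ∧ ¬p
≡ (r ∨ p) ∧ ¬p   (double negation)

(r ∨ p) ∧ ¬p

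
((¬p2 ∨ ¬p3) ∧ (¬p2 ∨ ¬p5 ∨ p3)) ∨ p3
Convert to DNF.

((¬p2 ∨ ¬p3) ∧ (¬p2 ∨ ¬p5 ∨ p3)) ∨ p3
⇔ (¬p2 ∧ ¬p2) ∨ (¬p2 ∧ ¬p5) ∨ (¬p2 ∧ p3) ∨ (¬p3 ∧ ¬p2) ∨ (¬p3 ∧ ¬p5) ∨ (¬p3 ∧ p3) ∨ p3   [distribute ∧ over ∨]
⇔ ¬p2 ∨ (¬p3 ∧ ¬p5) ∨ p3   [simplify]

¬p2 ∨ (¬p3 ∧ ¬p5) ∨ p3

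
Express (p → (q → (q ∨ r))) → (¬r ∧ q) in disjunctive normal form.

¬r ∧ q

(p → (q → (q ∨ r))) → (¬r ∧ q)
⇔ ¬(p → (q → (q ∨ r))) ∨ (¬r ∧ q)
⇔ ¬(¬p ∨ (q → (q ∨ r))) ∨ (¬r ∧ q)
⇔ ¬(¬p ∨ ¬q ∨ q ∨ r) ∨ (¬r ∧ q)
⇔ (¬¬p ∧ ¬¬q ∧ ¬q ∧ ¬r) ∨ (¬r ∧ q)
⇔ (p ∧ ¬¬q ∧ ¬q ∧ ¬r) ∨ (¬r ∧ q)
⇔ (p ∧ q ∧ ¬q ∧ ¬r) ∨ (¬r ∧ q)
⇔ ¬r ∧ q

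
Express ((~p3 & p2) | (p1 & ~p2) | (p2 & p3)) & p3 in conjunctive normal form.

((~p3 & p2) | (p1 & ~p2) | (p2 & p3)) & p3
≡ (~p3 | p1 | p2) & (~p3 | p1 | p3) & (~p3 | ~p2 | p2) & (~p3 | ~p2 | p3) & (p2 | p1 | p2) & (p2 | p1 | p3) & (p2 | ~p2 | p2) & (p2 | ~p2 | p3) & p3   [distribute | over &]
≡ (p2 | p1) & p3   [simplify]

(p2 | p1) & p3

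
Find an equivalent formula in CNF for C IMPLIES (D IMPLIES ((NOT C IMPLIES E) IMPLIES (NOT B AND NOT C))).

C IMPLIES (D IMPLIES ((NOT C IMPLIES E) IMPLIES (NOT B AND NOT C)))
⇔ NOT C OR (D IMPLIES ((NOT C IMPLIES E) IMPLIES (NOT B AND NOT C)))   [eliminate IMPLIES]
⇔ NOT C OR NOT D OR ((NOT C IMPLIES E) IMPLIES (NOT B AND NOT C))   [eliminate IMPLIES]
⇔ NOT C OR NOT D OR NOT (NOT C IMPLIES E) OR (NOT B AND NOT C)   [eliminate IMPLIES]
⇔ NOT C OR NOT D OR NOT (NOT NOT C OR E) OR (NOT B AND NOT C)   [eliminate IMPLIES]
⇔ NOT C OR NOT D OR (NOT NOT NOT C AND NOT E) OR (NOT B AND NOT C)   [De Morgan]
⇔ NOT C OR NOT D OR (NOT C AND NOT E) OR (NOT B AND NOT C)   [double negation]
⇔ (NOT C OR NOT D OR NOT C OR NOT B) AND (NOT C OR NOT D OR NOT C OR NOT C) AND (NOT C OR NOT D OR NOT E OR NOT B) AND (NOT C OR NOT D OR NOT E OR NOT C)   [distribute OR over AND]
⇔ NOT C OR NOT D   [simplify]

NOT C OR NOT D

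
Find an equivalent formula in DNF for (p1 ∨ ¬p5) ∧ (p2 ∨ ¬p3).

(p1 ∨ ¬p5) ∧ (p2 ∨ ¬p3)
≡ (p1 ∧ p2) ∨ (p1 ∧ ¬p3) ∨ (¬p5 ∧ p2) ∨ (¬p5 ∧ ¬p3)   [distribute ∧ over ∨]

(p1 ∧ p2) ∨ (p1 ∧ ¬p3) ∨ (¬p5 ∧ p2) ∨ (¬p5 ∧ ¬p3)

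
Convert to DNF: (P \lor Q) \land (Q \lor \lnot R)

(P \land \lnot R) \lor Q

(P \lor Q) \land (Q \lor \lnot R)
≡ (P \land Q) \lor (P \land \lnot R) \lor (Q \land Q) \lor (Q \land \lnot R)
≡ (P \land \lnot R) \lor Q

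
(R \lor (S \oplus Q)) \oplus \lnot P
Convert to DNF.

(R \lor (S \oplus Q)) \oplus \lnot P
= ((R \lor (S \oplus Q)) \land \lnot \lnot P) \lor (\lnot (R \lor (S \oplus Q)) \land \lnot P)   [expand \oplus]
= ((R \lor (S \land \lnot Q) \lor (\lnot S \land Q)) \land \lnot \lnot P) \lor (\lnot (R \lor (S \oplus Q)) \land \lnot P)   [expand \oplus]
= ((R \lor (S \land \lnot Q) \lor (\lnot S \land Q)) \land \lnot \lnot P) \lor (\lnot (R \lor (S \land \lnot Q) \lor (\lnot S \land Q)) \land \lnot P)   [expand \oplus]
= ((R \lor (S \land \lnot Q) \lor (\lnot S \land Q)) \land P) \lor (\lnot (R \lor (S \land \lnot Q) \lor (\lnot S \land Q)) \land \lnot P)   [double negation]
= ((R \lor (S \land \lnot Q) \lor (\lnot S \land Q)) \land P) \lor (\lnot R \land \lnot (S \land \lnot Q) \land \lnot (\lnot S \land Q) \land \lnot P)   [De Morgan]
= ((R \lor (S \land \lnot Q) \lor (\lnot S \land Q)) \land P) \lor (\lnot R \land (\lnot S \lor \lnot \lnot Q) \land \lnot (\lnot S \land Q) \land \lnot P)   [De Morgan]
= ((R \lor (S \land \lnot Q) \lor (\lnot S \land Q)) \land P) \lor (\lnot R \land (\lnot S \lor Q) \land \lnot (\lnot S \land Q) \land \lnot P)   [double negation]
= ((R \lor (S \land \lnot Q) \lor (\lnot S \land Q)) \land P) \lor (\lnot R \land (\lnot S \lor Q) \land (\lnot \lnot S \lor \lnot Q) \land \lnot P)   [De Morgan]
= ((R \lor (S \land \lnot Q) \lor (\lnot S \land Q)) \land P) \lor (\lnot R \land (\lnot S \lor Q) \land (S \lor \lnot Q) \land \lnot P)   [double negation]
= (R \land P) \lor (S \land \lnot Q \land P) \lor (\lnot S \land Q \land P) \lor (\lnot R \land \lnot S \land S \land \lnot P) \lor (\lnot R \land \lnot S \land \lnot Q \land \lnot P) \lor (\lnot R \land Q \land S \land \lnot P) \lor (\lnot R \land Q \land \lnot Q \land \lnot P)   [distribute \land over \lor]
= (R \land P) \lor (S \land \lnot Q \land P) \lor (\lnot S \land Q \land P) \lor (\lnot R \land \lnot S \land \lnot Q \land \lnot P) \lor (\lnot R \land Q \land S \land \lnot P)   [simplify]

(R \land P) \lor (S \land \lnot Q \land P) \lor (\lnot S \land Q \land P) \lor (\lnot R \land \lnot S \land \lnot Q \land \lnot P) \lor (\lnot R \land Q \land S \land \lnot P)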